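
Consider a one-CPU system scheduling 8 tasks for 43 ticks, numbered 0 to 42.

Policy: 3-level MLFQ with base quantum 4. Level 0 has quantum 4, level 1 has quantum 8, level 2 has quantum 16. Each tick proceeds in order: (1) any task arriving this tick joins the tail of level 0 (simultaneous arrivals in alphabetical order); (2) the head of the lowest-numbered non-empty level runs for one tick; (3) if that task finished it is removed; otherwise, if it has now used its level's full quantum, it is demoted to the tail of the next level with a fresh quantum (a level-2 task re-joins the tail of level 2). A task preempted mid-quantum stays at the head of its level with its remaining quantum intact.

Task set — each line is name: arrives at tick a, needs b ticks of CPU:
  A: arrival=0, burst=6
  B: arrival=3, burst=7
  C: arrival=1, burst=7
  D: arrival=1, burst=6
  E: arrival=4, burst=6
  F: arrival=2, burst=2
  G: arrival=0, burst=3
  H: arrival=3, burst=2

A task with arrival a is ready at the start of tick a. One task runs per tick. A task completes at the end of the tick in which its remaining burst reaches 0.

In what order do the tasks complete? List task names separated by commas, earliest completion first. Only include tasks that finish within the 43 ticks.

completion order = G, F, H, A, C, D, B, E

t=0: L0/L1/L2 = AG/-/- → run A
t=1: L0/L1/L2 = AGCD/-/- → run A
t=2: L0/L1/L2 = AGCDF/-/- → run A
t=3: L0/L1/L2 = AGCDFBH/-/- → run A
t=4: L0/L1/L2 = GCDFBHE/A/- → run G
t=5: L0/L1/L2 = GCDFBHE/A/- → run G
t=6: L0/L1/L2 = GCDFBHE/A/- → run G
t=7: L0/L1/L2 = CDFBHE/A/- → run C
t=8: L0/L1/L2 = CDFBHE/A/- → run C
t=9: L0/L1/L2 = CDFBHE/A/- → run C
t=10: L0/L1/L2 = CDFBHE/A/- → run C
t=11: L0/L1/L2 = DFBHE/AC/- → run D
t=12: L0/L1/L2 = DFBHE/AC/- → run D
t=13: L0/L1/L2 = DFBHE/AC/- → run D
t=14: L0/L1/L2 = DFBHE/AC/- → run D
t=15: L0/L1/L2 = FBHE/ACD/- → run F
t=16: L0/L1/L2 = FBHE/ACD/- → run F
t=17: L0/L1/L2 = BHE/ACD/- → run B
t=18: L0/L1/L2 = BHE/ACD/- → run B
t=19: L0/L1/L2 = BHE/ACD/- → run B
t=20: L0/L1/L2 = BHE/ACD/- → run B
t=21: L0/L1/L2 = HE/ACDB/- → run H
t=22: L0/L1/L2 = HE/ACDB/- → run H
t=23: L0/L1/L2 = E/ACDB/- → run E
t=24: L0/L1/L2 = E/ACDB/- → run E
t=25: L0/L1/L2 = E/ACDB/- → run E
t=26: L0/L1/L2 = E/ACDB/- → run E
t=27: L0/L1/L2 = -/ACDBE/- → run A
t=28: L0/L1/L2 = -/ACDBE/- → run A
t=29: L0/L1/L2 = -/CDBE/- → run C
t=30: L0/L1/L2 = -/CDBE/- → run C
t=31: L0/L1/L2 = -/CDBE/- → run C
t=32: L0/L1/L2 = -/DBE/- → run D
t=33: L0/L1/L2 = -/DBE/- → run D
t=34: L0/L1/L2 = -/BE/- → run B
t=35: L0/L1/L2 = -/BE/- → run B
t=36: L0/L1/L2 = -/BE/- → run B
t=37: L0/L1/L2 = -/E/- → run E
t=38: L0/L1/L2 = -/E/- → run E
t=39: (idle)
t=40: (idle)
t=41: (idle)
t=42: (idle)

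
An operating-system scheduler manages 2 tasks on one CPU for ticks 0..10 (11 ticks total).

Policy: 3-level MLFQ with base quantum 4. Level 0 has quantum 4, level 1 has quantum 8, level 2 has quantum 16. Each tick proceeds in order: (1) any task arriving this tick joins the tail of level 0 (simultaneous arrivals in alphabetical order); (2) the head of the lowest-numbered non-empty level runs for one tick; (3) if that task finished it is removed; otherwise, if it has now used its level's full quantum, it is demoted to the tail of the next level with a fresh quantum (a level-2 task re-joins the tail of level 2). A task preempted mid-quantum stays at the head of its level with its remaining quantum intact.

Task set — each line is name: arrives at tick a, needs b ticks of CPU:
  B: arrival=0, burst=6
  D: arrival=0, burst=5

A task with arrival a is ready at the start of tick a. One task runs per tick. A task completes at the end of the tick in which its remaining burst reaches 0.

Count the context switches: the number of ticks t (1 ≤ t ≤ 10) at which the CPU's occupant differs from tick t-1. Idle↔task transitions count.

context switches = 3

t=0: L0/L1/L2 = BD/-/- → run B
t=1: L0/L1/L2 = BD/-/- → run B
t=2: L0/L1/L2 = BD/-/- → run B
t=3: L0/L1/L2 = BD/-/- → run B
t=4: L0/L1/L2 = D/B/- → run D
t=5: L0/L1/L2 = D/B/- → run D
t=6: L0/L1/L2 = D/B/- → run D
t=7: L0/L1/L2 = D/B/- → run D
t=8: L0/L1/L2 = -/BD/- → run B
t=9: L0/L1/L2 = -/BD/- → run B
t=10: L0/L1/L2 = -/D/- → run D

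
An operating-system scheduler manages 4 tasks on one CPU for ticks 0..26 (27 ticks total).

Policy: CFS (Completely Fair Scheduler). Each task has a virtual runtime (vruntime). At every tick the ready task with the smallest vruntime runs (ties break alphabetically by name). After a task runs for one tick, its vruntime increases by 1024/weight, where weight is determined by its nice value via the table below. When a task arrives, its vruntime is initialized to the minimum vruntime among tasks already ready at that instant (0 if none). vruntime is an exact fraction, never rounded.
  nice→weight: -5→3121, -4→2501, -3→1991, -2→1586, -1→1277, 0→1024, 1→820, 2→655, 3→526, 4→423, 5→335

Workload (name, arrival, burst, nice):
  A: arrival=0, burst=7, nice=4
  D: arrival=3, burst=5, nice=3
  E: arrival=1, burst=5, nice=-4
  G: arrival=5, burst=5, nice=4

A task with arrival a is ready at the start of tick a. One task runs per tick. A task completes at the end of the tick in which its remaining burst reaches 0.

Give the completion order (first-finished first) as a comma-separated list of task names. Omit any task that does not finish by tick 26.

completion order = E, D, G, A

t=0: vr[A=0] → run A
t=1: vr[A=1024/423 E=1024/423] → run A
t=2: vr[A=2048/423 E=1024/423] → run E
t=3: vr[A=2048/423 D=2994176/1057923 E=2994176/1057923] → run D
t=4: vr[A=2048/423 D=1329124864/278233749 E=2994176/1057923] → run E
t=5: vr[A=2048/423 D=1329124864/278233749 E=3427328/1057923 G=3427328/1057923] → run E
t=6: vr[A=2048/423 D=1329124864/278233749 E=3860480/1057923 G=3427328/1057923] → run G
t=7: vr[A=2048/423 D=1329124864/278233749 E=3860480/1057923 G=5988352/1057923] → run E
t=8: vr[A=2048/423 D=1329124864/278233749 E=4293632/1057923 G=5988352/1057923] → run E
t=9: vr[A=2048/423 D=1329124864/278233749 G=5988352/1057923] → run D
t=10: vr[A=2048/423 D=1870781440/278233749 G=5988352/1057923] → run A
t=11: vr[A=1024/141 D=1870781440/278233749 G=5988352/1057923] → run G
t=12: vr[A=1024/141 D=1870781440/278233749 G=2849792/352641] → run D
t=13: vr[A=1024/141 D=2412438016/278233749 G=2849792/352641] → run A
t=14: vr[A=4096/423 D=2412438016/278233749 G=2849792/352641] → run G
t=15: vr[A=4096/423 D=2412438016/278233749 G=11110400/1057923] → run D
t=16: vr[A=4096/423 D=2954094592/278233749 G=11110400/1057923] → run A
t=17: vr[A=5120/423 D=2954094592/278233749 G=11110400/1057923] → run G
t=18: vr[A=5120/423 D=2954094592/278233749 G=13671424/1057923] → run D
t=19: vr[A=5120/423 G=13671424/1057923] → run A
t=20: vr[A=2048/141 G=13671424/1057923] → run G
t=21: vr[A=2048/141] → run A
t=22: (idle)
t=23: (idle)
t=24: (idle)
t=25: (idle)
t=26: (idle)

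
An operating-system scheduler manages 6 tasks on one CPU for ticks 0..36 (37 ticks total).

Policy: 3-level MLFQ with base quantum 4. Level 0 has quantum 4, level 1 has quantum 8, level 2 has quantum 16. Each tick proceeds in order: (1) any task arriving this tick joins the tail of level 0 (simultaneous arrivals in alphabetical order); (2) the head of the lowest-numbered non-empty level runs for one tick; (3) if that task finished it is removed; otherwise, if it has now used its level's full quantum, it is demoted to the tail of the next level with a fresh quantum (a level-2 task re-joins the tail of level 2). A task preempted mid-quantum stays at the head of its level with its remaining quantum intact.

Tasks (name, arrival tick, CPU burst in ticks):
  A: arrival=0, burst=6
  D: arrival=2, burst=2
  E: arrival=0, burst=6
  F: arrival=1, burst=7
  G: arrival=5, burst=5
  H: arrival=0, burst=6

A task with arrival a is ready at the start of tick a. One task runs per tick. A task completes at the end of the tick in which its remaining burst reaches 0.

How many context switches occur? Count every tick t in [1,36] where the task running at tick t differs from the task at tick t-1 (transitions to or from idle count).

context switches = 11

t=0: L0/L1/L2 = AEH/-/- → run A
t=1: L0/L1/L2 = AEHF/-/- → run A
t=2: L0/L1/L2 = AEHFD/-/- → run A
t=3: L0/L1/L2 = AEHFD/-/- → run A
t=4: L0/L1/L2 = EHFD/A/- → run E
t=5: L0/L1/L2 = EHFDG/A/- → run E
t=6: L0/L1/L2 = EHFDG/A/- → run E
t=7: L0/L1/L2 = EHFDG/A/- → run E
t=8: L0/L1/L2 = HFDG/AE/- → run H
t=9: L0/L1/L2 = HFDG/AE/- → run H
t=10: L0/L1/L2 = HFDG/AE/- → run H
t=11: L0/L1/L2 = HFDG/AE/- → run H
t=12: L0/L1/L2 = FDG/AEH/- → run F
t=13: L0/L1/L2 = FDG/AEH/- → run F
t=14: L0/L1/L2 = FDG/AEH/- → run F
t=15: L0/L1/L2 = FDG/AEH/- → run F
t=16: L0/L1/L2 = DG/AEHF/- → run D
t=17: L0/L1/L2 = DG/AEHF/- → run D
t=18: L0/L1/L2 = G/AEHF/- → run G
t=19: L0/L1/L2 = G/AEHF/- → run G
t=20: L0/L1/L2 = G/AEHF/- → run G
t=21: L0/L1/L2 = G/AEHF/- → run G
t=22: L0/L1/L2 = -/AEHFG/- → run A
t=23: L0/L1/L2 = -/AEHFG/- → run A
t=24: L0/L1/L2 = -/EHFG/- → run E
t=25: L0/L1/L2 = -/EHFG/- → run E
t=26: L0/L1/L2 = -/HFG/- → run H
t=27: L0/L1/L2 = -/HFG/- → run H
t=28: L0/L1/L2 = -/FG/- → run F
t=29: L0/L1/L2 = -/FG/- → run F
t=30: L0/L1/L2 = -/FG/- → run F
t=31: L0/L1/L2 = -/G/- → run G
t=32: (idle)
t=33: (idle)
t=34: (idle)
t=35: (idle)
t=36: (idle)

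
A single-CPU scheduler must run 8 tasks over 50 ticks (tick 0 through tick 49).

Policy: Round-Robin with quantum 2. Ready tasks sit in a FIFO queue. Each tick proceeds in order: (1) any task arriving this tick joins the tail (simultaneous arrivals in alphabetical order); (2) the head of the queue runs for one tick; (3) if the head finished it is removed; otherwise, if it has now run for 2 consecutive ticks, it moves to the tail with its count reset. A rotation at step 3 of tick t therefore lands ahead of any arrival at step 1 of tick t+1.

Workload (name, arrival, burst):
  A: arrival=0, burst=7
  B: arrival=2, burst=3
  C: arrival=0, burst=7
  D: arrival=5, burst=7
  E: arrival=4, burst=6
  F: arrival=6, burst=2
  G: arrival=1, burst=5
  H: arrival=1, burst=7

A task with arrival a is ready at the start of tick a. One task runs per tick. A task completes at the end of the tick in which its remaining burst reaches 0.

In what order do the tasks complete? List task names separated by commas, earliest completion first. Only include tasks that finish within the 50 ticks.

t=0: queue=[A,C] q_used=0 → run A
t=1: queue=[A,C,G,H] q_used=1 → run A
t=2: queue=[C,G,H,A,B] q_used=0 → run C
t=3: queue=[C,G,H,A,B] q_used=1 → run C
t=4: queue=[G,H,A,B,C,E] q_used=0 → run G
t=5: queue=[G,H,A,B,C,E,D] q_used=1 → run G
t=6: queue=[H,A,B,C,E,D,G,F] q_used=0 → run H
t=7: queue=[H,A,B,C,E,D,G,F] q_used=1 → run H
t=8: queue=[A,B,C,E,D,G,F,H] q_used=0 → run A
t=9: queue=[A,B,C,E,D,G,F,H] q_used=1 → run A
t=10: queue=[B,C,E,D,G,F,H,A] q_used=0 → run B
t=11: queue=[B,C,E,D,G,F,H,A] q_used=1 → run B
t=12: queue=[C,E,D,G,F,H,A,B] q_used=0 → run C
t=13: queue=[C,E,D,G,F,H,A,B] q_used=1 → run C
t=14: queue=[E,D,G,F,H,A,B,C] q_used=0 → run E
t=15: queue=[E,D,G,F,H,A,B,C] q_used=1 → run E
t=16: queue=[D,G,F,H,A,B,C,E] q_used=0 → run D
t=17: queue=[D,G,F,H,A,B,C,E] q_used=1 → run D
t=18: queue=[G,F,H,A,B,C,E,D] q_used=0 → run G
t=19: queue=[G,F,H,A,B,C,E,D] q_used=1 → run G
t=20: queue=[F,H,A,B,C,E,D,G] q_used=0 → run F
t=21: queue=[F,H,A,B,C,E,D,G] q_used=1 → run F
t=22: queue=[H,A,B,C,E,D,G] q_used=0 → run H
t=23: queue=[H,A,B,C,E,D,G] q_used=1 → run H
t=24: queue=[A,B,C,E,D,G,H] q_used=0 → run A
t=25: queue=[A,B,C,E,D,G,H] q_used=1 → run A
t=26: queue=[B,C,E,D,G,H,A] q_used=0 → run B
t=27: queue=[C,E,D,G,H,A] q_used=0 → run C
t=28: queue=[C,E,D,G,H,A] q_used=1 → run C
t=29: queue=[E,D,G,H,A,C] q_used=0 → run E
t=30: queue=[E,D,G,H,A,C] q_used=1 → run E
t=31: queue=[D,G,H,A,C,E] q_used=0 → run D
t=32: queue=[D,G,H,A,C,E] q_used=1 → run D
t=33: queue=[G,H,A,C,E,D] q_used=0 → run G
t=34: queue=[H,A,C,E,D] q_used=0 → run H
t=35: queue=[H,A,C,E,D] q_used=1 → run H
t=36: queue=[A,C,E,D,H] q_used=0 → run A
t=37: queue=[C,E,D,H] q_used=0 → run C
t=38: queue=[E,D,H] q_used=0 → run E
t=39: queue=[E,D,H] q_used=1 → run E
t=40: queue=[D,H] q_used=0 → run D
t=41: queue=[D,H] q_used=1 → run D
t=42: queue=[H,D] q_used=0 → run H
t=43: queue=[D] q_used=0 → run D
t=44: (idle)
t=45: (idle)
t=46: (idle)
t=47: (idle)
t=48: (idle)
t=49: (idle)

completion order = F, B, G, A, C, E, H, D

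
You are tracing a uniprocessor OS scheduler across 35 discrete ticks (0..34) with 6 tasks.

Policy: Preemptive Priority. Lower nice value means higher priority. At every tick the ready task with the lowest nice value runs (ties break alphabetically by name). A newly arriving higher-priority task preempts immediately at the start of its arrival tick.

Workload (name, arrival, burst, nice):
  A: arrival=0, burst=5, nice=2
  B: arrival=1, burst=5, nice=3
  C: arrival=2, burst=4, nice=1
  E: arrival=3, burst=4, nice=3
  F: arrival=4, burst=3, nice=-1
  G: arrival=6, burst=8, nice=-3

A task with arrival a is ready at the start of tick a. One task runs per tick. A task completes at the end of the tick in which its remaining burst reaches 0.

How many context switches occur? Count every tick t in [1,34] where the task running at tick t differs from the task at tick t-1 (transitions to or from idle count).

t=0: ready={A} → run A
t=1: ready={A,B} → run A
t=2: ready={A,B,C} → run C
t=3: ready={A,B,C,E} → run C
t=4: ready={A,B,C,E,F} → run F
t=5: ready={A,B,C,E,F} → run F
t=6: ready={A,B,C,E,F,G} → run G
t=7: ready={A,B,C,E,F,G} → run G
t=8: ready={A,B,C,E,F,G} → run G
t=9: ready={A,B,C,E,F,G} → run G
t=10: ready={A,B,C,E,F,G} → run G
t=11: ready={A,B,C,E,F,G} → run G
t=12: ready={A,B,C,E,F,G} → run G
t=13: ready={A,B,C,E,F,G} → run G
t=14: ready={A,B,C,E,F} → run F
t=15: ready={A,B,C,E} → run C
t=16: ready={A,B,C,E} → run C
t=17: ready={A,B,E} → run A
t=18: ready={A,B,E} → run A
t=19: ready={A,B,E} → run A
t=20: ready={B,E} → run B
t=21: ready={B,E} → run B
t=22: ready={B,E} → run B
t=23: ready={B,E} → run B
t=24: ready={B,E} → run B
t=25: ready={E} → run E
t=26: ready={E} → run E
t=27: ready={E} → run E
t=28: ready={E} → run E
t=29: (idle)
t=30: (idle)
t=31: (idle)
t=32: (idle)
t=33: (idle)
t=34: (idle)

context switches = 9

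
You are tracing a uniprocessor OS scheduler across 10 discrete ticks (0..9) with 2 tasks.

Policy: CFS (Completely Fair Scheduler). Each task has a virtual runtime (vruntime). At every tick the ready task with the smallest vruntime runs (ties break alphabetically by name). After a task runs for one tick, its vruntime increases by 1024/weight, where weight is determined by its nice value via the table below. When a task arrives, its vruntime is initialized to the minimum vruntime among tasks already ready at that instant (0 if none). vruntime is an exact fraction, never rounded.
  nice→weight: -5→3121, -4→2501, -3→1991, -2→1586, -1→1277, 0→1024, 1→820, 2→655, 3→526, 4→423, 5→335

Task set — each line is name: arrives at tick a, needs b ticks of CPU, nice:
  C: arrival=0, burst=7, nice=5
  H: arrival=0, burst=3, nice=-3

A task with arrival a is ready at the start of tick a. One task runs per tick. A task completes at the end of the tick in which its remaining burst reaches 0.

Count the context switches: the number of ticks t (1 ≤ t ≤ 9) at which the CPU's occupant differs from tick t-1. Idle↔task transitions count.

context switches = 2

t=0: vr[C=0 H=0] → run C
t=1: vr[C=1024/335 H=0] → run H
t=2: vr[C=1024/335 H=1024/1991] → run H
t=3: vr[C=1024/335 H=2048/1991] → run H
t=4: vr[C=1024/335] → run C
t=5: vr[C=2048/335] → run C
t=6: vr[C=3072/335] → run C
t=7: vr[C=4096/335] → run C
t=8: vr[C=1024/67] → run C
t=9: vr[C=6144/335] → run C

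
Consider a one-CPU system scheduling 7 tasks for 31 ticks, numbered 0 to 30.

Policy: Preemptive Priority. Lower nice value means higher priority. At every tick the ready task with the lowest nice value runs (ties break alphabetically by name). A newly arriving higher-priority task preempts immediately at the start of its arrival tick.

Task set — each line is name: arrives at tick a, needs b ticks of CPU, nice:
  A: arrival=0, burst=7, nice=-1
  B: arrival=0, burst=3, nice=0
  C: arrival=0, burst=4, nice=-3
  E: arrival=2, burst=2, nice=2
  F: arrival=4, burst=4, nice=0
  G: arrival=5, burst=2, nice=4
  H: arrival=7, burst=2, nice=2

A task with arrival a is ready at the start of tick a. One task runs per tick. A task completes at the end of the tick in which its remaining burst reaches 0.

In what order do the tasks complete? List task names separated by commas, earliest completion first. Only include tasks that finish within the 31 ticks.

completion order = C, A, B, F, E, H, G

t=0: ready={A,B,C} → run C
t=1: ready={A,B,C} → run C
t=2: ready={A,B,C,E} → run C
t=3: ready={A,B,C,E} → run C
t=4: ready={A,B,E,F} → run A
t=5: ready={A,B,E,F,G} → run A
t=6: ready={A,B,E,F,G} → run A
t=7: ready={A,B,E,F,G,H} → run A
t=8: ready={A,B,E,F,G,H} → run A
t=9: ready={A,B,E,F,G,H} → run A
t=10: ready={A,B,E,F,G,H} → run A
t=11: ready={B,E,F,G,H} → run B
t=12: ready={B,E,F,G,H} → run B
t=13: ready={B,E,F,G,H} → run B
t=14: ready={E,F,G,H} → run F
t=15: ready={E,F,G,H} → run F
t=16: ready={E,F,G,H} → run F
t=17: ready={E,F,G,H} → run F
t=18: ready={E,G,H} → run E
t=19: ready={E,G,H} → run E
t=20: ready={G,H} → run H
t=21: ready={G,H} → run H
t=22: ready={G} → run G
t=23: ready={G} → run G
t=24: (idle)
t=25: (idle)
t=26: (idle)
t=27: (idle)
t=28: (idle)
t=29: (idle)
t=30: (idle)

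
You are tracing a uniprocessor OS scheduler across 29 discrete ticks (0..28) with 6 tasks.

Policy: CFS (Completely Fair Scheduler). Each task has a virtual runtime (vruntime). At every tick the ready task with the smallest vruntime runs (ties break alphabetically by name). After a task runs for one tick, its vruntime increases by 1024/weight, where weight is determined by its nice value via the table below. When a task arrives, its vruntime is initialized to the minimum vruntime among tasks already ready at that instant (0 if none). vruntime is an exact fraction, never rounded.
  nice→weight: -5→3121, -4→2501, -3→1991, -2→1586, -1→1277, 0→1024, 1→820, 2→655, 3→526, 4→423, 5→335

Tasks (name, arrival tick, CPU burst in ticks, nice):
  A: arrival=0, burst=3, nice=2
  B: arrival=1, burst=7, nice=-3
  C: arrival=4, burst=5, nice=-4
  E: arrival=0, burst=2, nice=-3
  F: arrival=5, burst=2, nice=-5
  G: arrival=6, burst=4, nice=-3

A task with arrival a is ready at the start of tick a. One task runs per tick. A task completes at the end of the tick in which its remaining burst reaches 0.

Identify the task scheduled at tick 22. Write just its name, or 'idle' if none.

running at tick 22 = A

t=0: vr[A=0 E=0] → run A
t=1: vr[A=1024/655 B=0 E=0] → run B
t=2: vr[A=1024/655 B=1024/1991 E=0] → run E
t=3: vr[A=1024/655 B=1024/1991 E=1024/1991] → run B
t=4: vr[A=1024/655 B=2048/1991 C=1024/1991 E=1024/1991] → run C
t=5: vr[A=1024/655 B=2048/1991 C=4599808/4979491 E=1024/1991 F=1024/1991] → run E
t=6: vr[A=1024/655 B=2048/1991 C=4599808/4979491 F=1024/1991 G=1024/1991] → run F
t=7: vr[A=1024/655 B=2048/1991 C=4599808/4979491 F=5234688/6213911 G=1024/1991] → run G
t=8: vr[A=1024/655 B=2048/1991 C=4599808/4979491 F=5234688/6213911 G=2048/1991] → run F
t=9: vr[A=1024/655 B=2048/1991 C=4599808/4979491 G=2048/1991] → run C
t=10: vr[A=1024/655 B=2048/1991 C=6638592/4979491 G=2048/1991] → run B
t=11: vr[A=1024/655 B=3072/1991 C=6638592/4979491 G=2048/1991] → run G
t=12: vr[A=1024/655 B=3072/1991 C=6638592/4979491 G=3072/1991] → run C
t=13: vr[A=1024/655 B=3072/1991 C=8677376/4979491 G=3072/1991] → run B
t=14: vr[A=1024/655 B=4096/1991 C=8677376/4979491 G=3072/1991] → run G
t=15: vr[A=1024/655 B=4096/1991 C=8677376/4979491 G=4096/1991] → run A
t=16: vr[A=2048/655 B=4096/1991 C=8677376/4979491 G=4096/1991] → run C
t=17: vr[A=2048/655 B=4096/1991 C=10716160/4979491 G=4096/1991] → run B
t=18: vr[A=2048/655 B=5120/1991 C=10716160/4979491 G=4096/1991] → run G
t=19: vr[A=2048/655 B=5120/1991 C=10716160/4979491] → run C
t=20: vr[A=2048/655 B=5120/1991] → run B
t=21: vr[A=2048/655 B=6144/1991] → run B
t=22: vr[A=2048/655] → run A
t=23: (idle)
t=24: (idle)
t=25: (idle)
t=26: (idle)
t=27: (idle)
t=28: (idle)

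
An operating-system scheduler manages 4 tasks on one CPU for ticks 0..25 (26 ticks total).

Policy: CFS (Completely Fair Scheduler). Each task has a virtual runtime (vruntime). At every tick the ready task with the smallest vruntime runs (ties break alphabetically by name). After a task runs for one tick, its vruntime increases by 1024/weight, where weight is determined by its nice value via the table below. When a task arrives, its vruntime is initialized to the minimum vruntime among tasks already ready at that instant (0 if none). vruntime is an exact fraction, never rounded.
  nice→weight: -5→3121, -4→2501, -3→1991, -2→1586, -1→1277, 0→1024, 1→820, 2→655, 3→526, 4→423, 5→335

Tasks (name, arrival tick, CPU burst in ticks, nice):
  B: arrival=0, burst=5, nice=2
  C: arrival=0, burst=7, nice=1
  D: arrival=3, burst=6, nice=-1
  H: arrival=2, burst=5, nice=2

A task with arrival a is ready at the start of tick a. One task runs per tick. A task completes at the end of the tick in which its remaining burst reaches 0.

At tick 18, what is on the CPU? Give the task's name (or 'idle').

running at tick 18 = H

t=0: vr[B=0 C=0] → run B
t=1: vr[B=1024/655 C=0] → run C
t=2: vr[B=1024/655 C=256/205 H=256/205] → run C
t=3: vr[B=1024/655 C=512/205 D=256/205 H=256/205] → run D
t=4: vr[B=1024/655 C=512/205 D=536832/261785 H=256/205] → run H
t=5: vr[B=1024/655 C=512/205 D=536832/261785 H=15104/5371] → run B
t=6: vr[B=2048/655 C=512/205 D=536832/261785 H=15104/5371] → run D
t=7: vr[B=2048/655 C=512/205 D=746752/261785 H=15104/5371] → run C
t=8: vr[B=2048/655 C=768/205 D=746752/261785 H=15104/5371] → run H
t=9: vr[B=2048/655 C=768/205 D=746752/261785 H=117504/26855] → run D
t=10: vr[B=2048/655 C=768/205 D=956672/261785 H=117504/26855] → run B
t=11: vr[B=3072/655 C=768/205 D=956672/261785 H=117504/26855] → run D
t=12: vr[B=3072/655 C=768/205 D=1166592/261785 H=117504/26855] → run C
t=13: vr[B=3072/655 C=1024/205 D=1166592/261785 H=117504/26855] → run H
t=14: vr[B=3072/655 C=1024/205 D=1166592/261785 H=159488/26855] → run D
t=15: vr[B=3072/655 C=1024/205 D=1376512/261785 H=159488/26855] → run B
t=16: vr[B=4096/655 C=1024/205 D=1376512/261785 H=159488/26855] → run C
t=17: vr[B=4096/655 C=256/41 D=1376512/261785 H=159488/26855] → run D
t=18: vr[B=4096/655 C=256/41 H=159488/26855] → run H
t=19: vr[B=4096/655 C=256/41 H=201472/26855] → run C
t=20: vr[B=4096/655 C=1536/205 H=201472/26855] → run B
t=21: vr[C=1536/205 H=201472/26855] → run C
t=22: vr[H=201472/26855] → run H
t=23: (idle)
t=24: (idle)
t=25: (idle)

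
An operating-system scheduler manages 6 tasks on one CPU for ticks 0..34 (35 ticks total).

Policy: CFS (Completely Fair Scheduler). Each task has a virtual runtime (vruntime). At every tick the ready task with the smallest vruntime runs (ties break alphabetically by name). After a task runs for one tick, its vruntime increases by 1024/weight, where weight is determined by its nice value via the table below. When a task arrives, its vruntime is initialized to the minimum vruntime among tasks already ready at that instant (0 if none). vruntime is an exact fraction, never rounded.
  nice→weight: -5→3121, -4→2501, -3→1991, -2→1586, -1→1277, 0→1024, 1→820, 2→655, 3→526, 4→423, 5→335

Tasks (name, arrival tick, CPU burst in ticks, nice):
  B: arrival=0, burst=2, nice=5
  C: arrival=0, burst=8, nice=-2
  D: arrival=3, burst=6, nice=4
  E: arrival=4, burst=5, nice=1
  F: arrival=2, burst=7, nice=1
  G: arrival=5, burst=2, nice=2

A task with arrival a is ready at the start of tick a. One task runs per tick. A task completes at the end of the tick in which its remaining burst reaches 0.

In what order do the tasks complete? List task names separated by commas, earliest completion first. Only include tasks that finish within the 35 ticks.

completion order = G, B, C, E, F, D

t=0: vr[B=0 C=0] → run B
t=1: vr[B=1024/335 C=0] → run C
t=2: vr[B=1024/335 C=512/793 F=512/793] → run C
t=3: vr[B=1024/335 C=1024/793 D=512/793 F=512/793] → run D
t=4: vr[B=1024/335 C=1024/793 D=1028608/335439 E=512/793 F=512/793] → run E
t=5: vr[B=1024/335 C=1024/793 D=1028608/335439 E=307968/162565 F=512/793 G=512/793] → run F
t=6: vr[B=1024/335 C=1024/793 D=1028608/335439 E=307968/162565 F=307968/162565 G=512/793] → run G
t=7: vr[B=1024/335 C=1024/793 D=1028608/335439 E=307968/162565 F=307968/162565 G=1147392/519415] → run C
t=8: vr[B=1024/335 C=1536/793 D=1028608/335439 E=307968/162565 F=307968/162565 G=1147392/519415] → run E
t=9: vr[B=1024/335 C=1536/793 D=1028608/335439 E=510976/162565 F=307968/162565 G=1147392/519415] → run F
t=10: vr[B=1024/335 C=1536/793 D=1028608/335439 E=510976/162565 F=510976/162565 G=1147392/519415] → run C
t=11: vr[B=1024/335 C=2048/793 D=1028608/335439 E=510976/162565 F=510976/162565 G=1147392/519415] → run G
t=12: vr[B=1024/335 C=2048/793 D=1028608/335439 E=510976/162565 F=510976/162565] → run C
t=13: vr[B=1024/335 C=2560/793 D=1028608/335439 E=510976/162565 F=510976/162565] → run B
t=14: vr[C=2560/793 D=1028608/335439 E=510976/162565 F=510976/162565] → run D
t=15: vr[C=2560/793 D=1840640/335439 E=510976/162565 F=510976/162565] → run E
t=16: vr[C=2560/793 D=1840640/335439 E=713984/162565 F=510976/162565] → run F
t=17: vr[C=2560/793 D=1840640/335439 E=713984/162565 F=713984/162565] → run C
t=18: vr[C=3072/793 D=1840640/335439 E=713984/162565 F=713984/162565] → run C
t=19: vr[C=3584/793 D=1840640/335439 E=713984/162565 F=713984/162565] → run E
t=20: vr[C=3584/793 D=1840640/335439 E=916992/162565 F=713984/162565] → run F
t=21: vr[C=3584/793 D=1840640/335439 E=916992/162565 F=916992/162565] → run C
t=22: vr[D=1840640/335439 E=916992/162565 F=916992/162565] → run D
t=23: vr[D=884224/111813 E=916992/162565 F=916992/162565] → run E
t=24: vr[D=884224/111813 F=916992/162565] → run F
t=25: vr[D=884224/111813 F=224000/32513] → run F
t=26: vr[D=884224/111813 F=1323008/162565] → run D
t=27: vr[D=3464704/335439 F=1323008/162565] → run F
t=28: vr[D=3464704/335439] → run D
t=29: vr[D=4276736/335439] → run D
t=30: (idle)
t=31: (idle)
t=32: (idle)
t=33: (idle)
t=34: (idle)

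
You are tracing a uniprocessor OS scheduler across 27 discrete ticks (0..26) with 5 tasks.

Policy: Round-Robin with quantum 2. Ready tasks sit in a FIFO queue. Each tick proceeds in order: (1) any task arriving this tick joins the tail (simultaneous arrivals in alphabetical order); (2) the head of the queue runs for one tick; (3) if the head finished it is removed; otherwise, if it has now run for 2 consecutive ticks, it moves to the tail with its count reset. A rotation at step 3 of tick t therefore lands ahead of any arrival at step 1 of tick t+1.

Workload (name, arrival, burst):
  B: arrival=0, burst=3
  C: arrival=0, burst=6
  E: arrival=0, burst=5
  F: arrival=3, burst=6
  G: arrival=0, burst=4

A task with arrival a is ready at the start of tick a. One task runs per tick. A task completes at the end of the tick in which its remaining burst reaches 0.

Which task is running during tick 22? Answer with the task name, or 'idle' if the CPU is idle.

running at tick 22 = F

t=0: queue=[B,C,E,G] q_used=0 → run B
t=1: queue=[B,C,E,G] q_used=1 → run B
t=2: queue=[C,E,G,B] q_used=0 → run C
t=3: queue=[C,E,G,B,F] q_used=1 → run C
t=4: queue=[E,G,B,F,C] q_used=0 → run E
t=5: queue=[E,G,B,F,C] q_used=1 → run E
t=6: queue=[G,B,F,C,E] q_used=0 → run G
t=7: queue=[G,B,F,C,E] q_used=1 → run G
t=8: queue=[B,F,C,E,G] q_used=0 → run B
t=9: queue=[F,C,E,G] q_used=0 → run F
t=10: queue=[F,C,E,G] q_used=1 → run F
t=11: queue=[C,E,G,F] q_used=0 → run C
t=12: queue=[C,E,G,F] q_used=1 → run C
t=13: queue=[E,G,F,C] q_used=0 → run E
t=14: queue=[E,G,F,C] q_used=1 → run E
t=15: queue=[G,F,C,E] q_used=0 → run G
t=16: queue=[G,F,C,E] q_used=1 → run G
t=17: queue=[F,C,E] q_used=0 → run F
t=18: queue=[F,C,E] q_used=1 → run F
t=19: queue=[C,E,F] q_used=0 → run C
t=20: queue=[C,E,F] q_used=1 → run C
t=21: queue=[E,F] q_used=0 → run E
t=22: queue=[F] q_used=0 → run F
t=23: queue=[F] q_used=1 → run F
t=24: (idle)
t=25: (idle)
t=26: (idle)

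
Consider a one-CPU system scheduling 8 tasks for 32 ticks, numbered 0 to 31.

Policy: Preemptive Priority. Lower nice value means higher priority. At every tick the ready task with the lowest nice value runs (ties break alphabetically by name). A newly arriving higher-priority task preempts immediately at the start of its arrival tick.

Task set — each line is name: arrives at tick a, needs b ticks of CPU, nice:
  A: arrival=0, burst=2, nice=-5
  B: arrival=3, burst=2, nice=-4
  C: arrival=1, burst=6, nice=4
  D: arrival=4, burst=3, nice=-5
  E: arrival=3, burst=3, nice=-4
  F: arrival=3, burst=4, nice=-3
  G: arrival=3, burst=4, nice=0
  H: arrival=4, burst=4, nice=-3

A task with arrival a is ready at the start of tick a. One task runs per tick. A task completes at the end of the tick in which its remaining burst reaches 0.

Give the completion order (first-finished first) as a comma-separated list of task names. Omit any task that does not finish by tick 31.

completion order = A, D, B, E, F, H, G, C

t=0: ready={A} → run A
t=1: ready={A,C} → run A
t=2: ready={C} → run C
t=3: ready={B,C,E,F,G} → run B
t=4: ready={B,C,D,E,F,G,H} → run D
t=5: ready={B,C,D,E,F,G,H} → run D
t=6: ready={B,C,D,E,F,G,H} → run D
t=7: ready={B,C,E,F,G,H} → run B
t=8: ready={C,E,F,G,H} → run E
t=9: ready={C,E,F,G,H} → run E
t=10: ready={C,E,F,G,H} → run E
t=11: ready={C,F,G,H} → run F
t=12: ready={C,F,G,H} → run F
t=13: ready={C,F,G,H} → run F
t=14: ready={C,F,G,H} → run F
t=15: ready={C,G,H} → run H
t=16: ready={C,G,H} → run H
t=17: ready={C,G,H} → run H
t=18: ready={C,G,H} → run H
t=19: ready={C,G} → run G
t=20: ready={C,G} → run G
t=21: ready={C,G} → run G
t=22: ready={C,G} → run G
t=23: ready={C} → run C
t=24: ready={C} → run C
t=25: ready={C} → run C
t=26: ready={C} → run C
t=27: ready={C} → run C
t=28: (idle)
t=29: (idle)
t=30: (idle)
t=31: (idle)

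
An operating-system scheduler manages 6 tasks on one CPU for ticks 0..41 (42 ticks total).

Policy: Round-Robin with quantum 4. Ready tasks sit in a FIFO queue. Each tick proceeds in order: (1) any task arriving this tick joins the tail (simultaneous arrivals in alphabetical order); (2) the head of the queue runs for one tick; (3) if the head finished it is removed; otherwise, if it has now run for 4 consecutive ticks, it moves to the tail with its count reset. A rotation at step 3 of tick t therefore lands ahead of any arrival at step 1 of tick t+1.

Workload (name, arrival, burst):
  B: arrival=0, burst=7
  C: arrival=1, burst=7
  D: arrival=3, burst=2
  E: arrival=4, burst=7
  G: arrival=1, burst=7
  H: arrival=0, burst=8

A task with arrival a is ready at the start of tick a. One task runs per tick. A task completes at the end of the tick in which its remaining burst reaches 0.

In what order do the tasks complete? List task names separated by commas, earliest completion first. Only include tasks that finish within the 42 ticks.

t=0: queue=[B,H] q_used=0 → run B
t=1: queue=[B,H,C,G] q_used=1 → run B
t=2: queue=[B,H,C,G] q_used=2 → run B
t=3: queue=[B,H,C,G,D] q_used=3 → run B
t=4: queue=[H,C,G,D,B,E] q_used=0 → run H
t=5: queue=[H,C,G,D,B,E] q_used=1 → run H
t=6: queue=[H,C,G,D,B,E] q_used=2 → run H
t=7: queue=[H,C,G,D,B,E] q_used=3 → run H
t=8: queue=[C,G,D,B,E,H] q_used=0 → run C
t=9: queue=[C,G,D,B,E,H] q_used=1 → run C
t=10: queue=[C,G,D,B,E,H] q_used=2 → run C
t=11: queue=[C,G,D,B,E,H] q_used=3 → run C
t=12: queue=[G,D,B,E,H,C] q_used=0 → run G
t=13: queue=[G,D,B,E,H,C] q_used=1 → run G
t=14: queue=[G,D,B,E,H,C] q_used=2 → run G
t=15: queue=[G,D,B,E,H,C] q_used=3 → run G
t=16: queue=[D,B,E,H,C,G] q_used=0 → run D
t=17: queue=[D,B,E,H,C,G] q_used=1 → run D
t=18: queue=[B,E,H,C,G] q_used=0 → run B
t=19: queue=[B,E,H,C,G] q_used=1 → run B
t=20: queue=[B,E,H,C,G] q_used=2 → run B
t=21: queue=[E,H,C,G] q_used=0 → run E
t=22: queue=[E,H,C,G] q_used=1 → run E
t=23: queue=[E,H,C,G] q_used=2 → run E
t=24: queue=[E,H,C,G] q_used=3 → run E
t=25: queue=[H,C,G,E] q_used=0 → run H
t=26: queue=[H,C,G,E] q_used=1 → run H
t=27: queue=[H,C,G,E] q_used=2 → run H
t=28: queue=[H,C,G,E] q_used=3 → run H
t=29: queue=[C,G,E] q_used=0 → run C
t=30: queue=[C,G,E] q_used=1 → run C
t=31: queue=[C,G,E] q_used=2 → run C
t=32: queue=[G,E] q_used=0 → run G
t=33: queue=[G,E] q_used=1 → run G
t=34: queue=[G,E] q_used=2 → run G
t=35: queue=[E] q_used=0 → run E
t=36: queue=[E] q_used=1 → run E
t=37: queue=[E] q_used=2 → run E
t=38: (idle)
t=39: (idle)
t=40: (idle)
t=41: (idle)

completion order = D, B, H, C, G, E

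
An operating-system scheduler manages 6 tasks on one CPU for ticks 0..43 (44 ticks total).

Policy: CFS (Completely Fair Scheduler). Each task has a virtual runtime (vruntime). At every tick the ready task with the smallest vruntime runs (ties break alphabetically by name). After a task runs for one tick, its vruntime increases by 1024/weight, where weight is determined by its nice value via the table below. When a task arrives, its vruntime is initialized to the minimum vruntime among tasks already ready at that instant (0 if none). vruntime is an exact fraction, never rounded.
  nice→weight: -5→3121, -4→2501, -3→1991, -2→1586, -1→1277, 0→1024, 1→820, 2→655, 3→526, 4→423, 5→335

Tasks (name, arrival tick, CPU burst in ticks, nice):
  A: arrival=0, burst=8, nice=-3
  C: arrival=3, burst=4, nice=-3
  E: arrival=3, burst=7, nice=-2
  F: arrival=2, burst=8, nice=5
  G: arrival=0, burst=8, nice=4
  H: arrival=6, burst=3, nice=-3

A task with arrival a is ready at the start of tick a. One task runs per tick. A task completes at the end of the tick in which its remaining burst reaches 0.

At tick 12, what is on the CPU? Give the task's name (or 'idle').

t=0: vr[A=0 G=0] → run A
t=1: vr[A=1024/1991 G=0] → run G
t=2: vr[A=1024/1991 F=1024/1991 G=1024/423] → run A
t=3: vr[A=2048/1991 C=1024/1991 E=1024/1991 F=1024/1991 G=1024/423] → run C
t=4: vr[A=2048/1991 C=2048/1991 E=1024/1991 F=1024/1991 G=1024/423] → run E
t=5: vr[A=2048/1991 C=2048/1991 E=1831424/1578863 F=1024/1991 G=1024/423] → run F
t=6: vr[A=2048/1991 C=2048/1991 E=1831424/1578863 F=2381824/666985 G=1024/423 H=2048/1991] → run A
t=7: vr[A=3072/1991 C=2048/1991 E=1831424/1578863 F=2381824/666985 G=1024/423 H=2048/1991] → run C
t=8: vr[A=3072/1991 C=3072/1991 E=1831424/1578863 F=2381824/666985 G=1024/423 H=2048/1991] → run H
t=9: vr[A=3072/1991 C=3072/1991 E=1831424/1578863 F=2381824/666985 G=1024/423 H=3072/1991] → run E
t=10: vr[A=3072/1991 C=3072/1991 E=2850816/1578863 F=2381824/666985 G=1024/423 H=3072/1991] → run A
t=11: vr[A=4096/1991 C=3072/1991 E=2850816/1578863 F=2381824/666985 G=1024/423 H=3072/1991] → run C
t=12: vr[A=4096/1991 C=4096/1991 E=2850816/1578863 F=2381824/666985 G=1024/423 H=3072/1991] → run H
t=13: vr[A=4096/1991 C=4096/1991 E=2850816/1578863 F=2381824/666985 G=1024/423 H=4096/1991] → run E
t=14: vr[A=4096/1991 C=4096/1991 E=3870208/1578863 F=2381824/666985 G=1024/423 H=4096/1991] → run A
t=15: vr[A=5120/1991 C=4096/1991 E=3870208/1578863 F=2381824/666985 G=1024/423 H=4096/1991] → run C
t=16: vr[A=5120/1991 E=3870208/1578863 F=2381824/666985 G=1024/423 H=4096/1991] → run H
t=17: vr[A=5120/1991 E=3870208/1578863 F=2381824/666985 G=1024/423] → run G
t=18: vr[A=5120/1991 E=3870208/1578863 F=2381824/666985 G=2048/423] → run E
t=19: vr[A=5120/1991 E=4889600/1578863 F=2381824/666985 G=2048/423] → run A
t=20: vr[A=6144/1991 E=4889600/1578863 F=2381824/666985 G=2048/423] → run A
t=21: vr[A=7168/1991 E=4889600/1578863 F=2381824/666985 G=2048/423] → run E
t=22: vr[A=7168/1991 E=5908992/1578863 F=2381824/666985 G=2048/423] → run F
t=23: vr[A=7168/1991 E=5908992/1578863 F=4420608/666985 G=2048/423] → run A
t=24: vr[E=5908992/1578863 F=4420608/666985 G=2048/423] → run E
t=25: vr[E=6928384/1578863 F=4420608/666985 G=2048/423] → run E
t=26: vr[F=4420608/666985 G=2048/423] → run G
t=27: vr[F=4420608/666985 G=1024/141] → run F
t=28: vr[F=6459392/666985 G=1024/141] → run G
t=29: vr[F=6459392/666985 G=4096/423] → run G
t=30: vr[F=6459392/666985 G=5120/423] → run F
t=31: vr[F=8498176/666985 G=5120/423] → run G
t=32: vr[F=8498176/666985 G=2048/141] → run F
t=33: vr[F=2107392/133397 G=2048/141] → run G
t=34: vr[F=2107392/133397 G=7168/423] → run F
t=35: vr[F=12575744/666985 G=7168/423] → run G
t=36: vr[F=12575744/666985] → run F
t=37: vr[F=14614528/666985] → run F
t=38: (idle)
t=39: (idle)
t=40: (idle)
t=41: (idle)
t=42: (idle)
t=43: (idle)

running at tick 12 = H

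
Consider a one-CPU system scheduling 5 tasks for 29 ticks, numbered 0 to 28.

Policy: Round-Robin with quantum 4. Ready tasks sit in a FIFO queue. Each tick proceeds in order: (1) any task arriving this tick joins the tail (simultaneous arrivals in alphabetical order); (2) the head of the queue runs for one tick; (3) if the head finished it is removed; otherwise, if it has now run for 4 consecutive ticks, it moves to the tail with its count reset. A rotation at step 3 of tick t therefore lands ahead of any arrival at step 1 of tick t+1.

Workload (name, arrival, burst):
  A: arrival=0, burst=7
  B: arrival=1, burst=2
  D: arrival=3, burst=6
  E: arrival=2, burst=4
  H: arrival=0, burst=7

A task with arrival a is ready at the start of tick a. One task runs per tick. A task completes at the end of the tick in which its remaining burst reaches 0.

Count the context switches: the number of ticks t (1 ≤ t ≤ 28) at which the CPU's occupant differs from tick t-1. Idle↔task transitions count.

context switches = 8

t=0: queue=[A,H] q_used=0 → run A
t=1: queue=[A,H,B] q_used=1 → run A
t=2: queue=[A,H,B,E] q_used=2 → run A
t=3: queue=[A,H,B,E,D] q_used=3 → run A
t=4: queue=[H,B,E,D,A] q_used=0 → run H
t=5: queue=[H,B,E,D,A] q_used=1 → run H
t=6: queue=[H,B,E,D,A] q_used=2 → run H
t=7: queue=[H,B,E,D,A] q_used=3 → run H
t=8: queue=[B,E,D,A,H] q_used=0 → run B
t=9: queue=[B,E,D,A,H] q_used=1 → run B
t=10: queue=[E,D,A,H] q_used=0 → run E
t=11: queue=[E,D,A,H] q_used=1 → run E
t=12: queue=[E,D,A,H] q_used=2 → run E
t=13: queue=[E,D,A,H] q_used=3 → run E
t=14: queue=[D,A,H] q_used=0 → run D
t=15: queue=[D,A,H] q_used=1 → run D
t=16: queue=[D,A,H] q_used=2 → run D
t=17: queue=[D,A,H] q_used=3 → run D
t=18: queue=[A,H,D] q_used=0 → run A
t=19: queue=[A,H,D] q_used=1 → run A
t=20: queue=[A,H,D] q_used=2 → run A
t=21: queue=[H,D] q_used=0 → run H
t=22: queue=[H,D] q_used=1 → run H
t=23: queue=[H,D] q_used=2 → run H
t=24: queue=[D] q_used=0 → run D
t=25: queue=[D] q_used=1 → run D
t=26: (idle)
t=27: (idle)
t=28: (idle)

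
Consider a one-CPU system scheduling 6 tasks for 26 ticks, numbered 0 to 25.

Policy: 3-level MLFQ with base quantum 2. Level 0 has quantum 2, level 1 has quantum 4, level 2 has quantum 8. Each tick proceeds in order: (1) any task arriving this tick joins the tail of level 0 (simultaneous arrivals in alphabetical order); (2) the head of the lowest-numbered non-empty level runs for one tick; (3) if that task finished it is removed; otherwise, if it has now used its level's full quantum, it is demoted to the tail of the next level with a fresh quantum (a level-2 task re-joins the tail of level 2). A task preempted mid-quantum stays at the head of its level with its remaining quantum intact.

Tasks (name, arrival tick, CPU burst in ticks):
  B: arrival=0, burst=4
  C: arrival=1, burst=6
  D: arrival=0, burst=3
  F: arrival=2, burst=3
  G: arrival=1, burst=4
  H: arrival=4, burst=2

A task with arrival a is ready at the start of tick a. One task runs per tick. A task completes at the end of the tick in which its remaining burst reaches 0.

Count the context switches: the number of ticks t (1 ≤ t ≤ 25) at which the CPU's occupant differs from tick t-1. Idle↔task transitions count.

context switches = 11

t=0: L0/L1/L2 = BD/-/- → run B
t=1: L0/L1/L2 = BDCG/-/- → run B
t=2: L0/L1/L2 = DCGF/B/- → run D
t=3: L0/L1/L2 = DCGF/B/- → run D
t=4: L0/L1/L2 = CGFH/BD/- → run C
t=5: L0/L1/L2 = CGFH/BD/- → run C
t=6: L0/L1/L2 = GFH/BDC/- → run G
t=7: L0/L1/L2 = GFH/BDC/- → run G
t=8: L0/L1/L2 = FH/BDCG/- → run F
t=9: L0/L1/L2 = FH/BDCG/- → run F
t=10: L0/L1/L2 = H/BDCGF/- → run H
t=11: L0/L1/L2 = H/BDCGF/- → run H
t=12: L0/L1/L2 = -/BDCGF/- → run B
t=13: L0/L1/L2 = -/BDCGF/- → run B
t=14: L0/L1/L2 = -/DCGF/- → run D
t=15: L0/L1/L2 = -/CGF/- → run C
t=16: L0/L1/L2 = -/CGF/- → run C
t=17: L0/L1/L2 = -/CGF/- → run C
t=18: L0/L1/L2 = -/CGF/- → run C
t=19: L0/L1/L2 = -/GF/- → run G
t=20: L0/L1/L2 = -/GF/- → run G
t=21: L0/L1/L2 = -/F/- → run F
t=22: (idle)
t=23: (idle)
t=24: (idle)
t=25: (idle)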